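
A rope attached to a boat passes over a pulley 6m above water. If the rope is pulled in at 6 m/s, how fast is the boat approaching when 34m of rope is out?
51√70/70 ≈ 6.096 m/s

rope² = x² + 6²
x = √(34² - 6²) = 4√70
dx/dt = (rope/x) · d(rope)/dt = (34/(4√70)) · (-6) = -51√70/70 m/s
The boat approaches at 51√70/70 ≈ 6.096 m/s.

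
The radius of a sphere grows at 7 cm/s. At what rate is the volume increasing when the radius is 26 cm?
18928π cm³/s

V = (4/3)πr³
dV/dt = dV/dr · dr/dt = 4πr² · 7
At r = 26: dV/dt = 18928π cm³/s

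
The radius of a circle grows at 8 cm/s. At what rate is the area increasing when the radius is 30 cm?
480π cm²/s

A = πr²
dA/dt = 2πr · dr/dt = 2π(30)(8) = 480π cm²/s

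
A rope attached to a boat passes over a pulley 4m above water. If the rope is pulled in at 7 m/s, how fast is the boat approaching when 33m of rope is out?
231√1073/1073 ≈ 7.052 m/s

rope² = x² + 4²
x = √(33² - 4²) = √1073
dx/dt = (rope/x) · d(rope)/dt = (33/√1073) · (-7) = -231√1073/1073 m/s
The boat approaches at 231√1073/1073 ≈ 7.052 m/s.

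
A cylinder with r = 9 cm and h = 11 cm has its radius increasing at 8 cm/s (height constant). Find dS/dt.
464π cm²/s

S = 2πrh + 2πr² (lateral + bases)
dS/dt = (2πh + 4πr)·dr/dt = (2π·11 + 4π·9)·8
= 464π cm²/s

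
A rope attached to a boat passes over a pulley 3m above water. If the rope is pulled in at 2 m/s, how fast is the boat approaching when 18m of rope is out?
12√35/35 ≈ 2.028 m/s

rope² = x² + 3²
x = √(18² - 3²) = 3√35
dx/dt = (rope/x) · d(rope)/dt = (18/(3√35)) · (-2) = -12√35/35 m/s
The boat approaches at 12√35/35 ≈ 2.028 m/s.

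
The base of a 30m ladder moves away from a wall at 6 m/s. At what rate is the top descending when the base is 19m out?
114√11/77 ≈ 4.91 m/s

x² + y² = 30²
2x·dx/dt + 2y·dy/dt = 0
dy/dt = -x/y · dx/dt = -19/(7√11) · 6 = -114√11/77 m/s
The top is descending at 114√11/77 ≈ 4.91 m/s.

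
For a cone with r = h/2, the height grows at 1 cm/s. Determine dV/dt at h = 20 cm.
100π cm³/s

V = (1/3)π(h/2)²h = πh³/12
dV/dt = πh²/4 · 1
At h = 20: dV/dt = 100π cm³/s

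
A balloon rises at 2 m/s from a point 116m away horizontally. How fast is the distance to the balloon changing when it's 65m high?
130√17681/17681 ≈ 0.9777 m/s

z² = 116² + y²
z = √(116² + 65²) = √17681
dz/dt = y/z · dy/dt = 65/√17681 · 2 = 130√17681/17681 ≈ 0.9777 m/s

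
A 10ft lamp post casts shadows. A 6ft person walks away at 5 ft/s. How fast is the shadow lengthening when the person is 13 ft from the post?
15/2 ft/s

By similar triangles: 10/(x+s) = 6/s
Solving: s = 6x/4
ds/dt = 6/4 · dx/dt = 3/2 · 5 = 15/2 ft/s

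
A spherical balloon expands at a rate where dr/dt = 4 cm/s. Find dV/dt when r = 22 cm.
7744π cm³/s

V = (4/3)πr³
dV/dt = dV/dr · dr/dt = 4πr² · 4
At r = 22: dV/dt = 7744π cm³/s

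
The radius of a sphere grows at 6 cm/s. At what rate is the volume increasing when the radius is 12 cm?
3456π cm³/s

V = (4/3)πr³
dV/dt = dV/dr · dr/dt = 4πr² · 6
At r = 12: dV/dt = 3456π cm³/s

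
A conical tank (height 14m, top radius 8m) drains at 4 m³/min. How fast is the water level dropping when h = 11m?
49/(484π) ≈ 0.03223 m/min

r/h = 8/14, so r = (4/7)h
V = (1/3)πr²h = (1/3)π((4/7)h)²h = (16/147)πh³
dV/dh = (16/49)πh²
dh/dt = (dV/dt)/(dV/dh) = -4/((16/49)π·11²) = -49/(484π) m/min
The level is dropping at 49/(484π) ≈ 0.03223 m/min.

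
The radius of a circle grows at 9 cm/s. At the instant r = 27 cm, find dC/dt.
18π cm/s

C = 2πr
dC/dt = 2π · dr/dt = 2π · 9 = 18π cm/s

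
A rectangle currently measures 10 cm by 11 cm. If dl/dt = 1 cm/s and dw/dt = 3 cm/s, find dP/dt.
8 cm/s

P = 2(l + w)
dP/dt = 2(dl/dt + dw/dt) = 2(1 + 3) = 8 cm/s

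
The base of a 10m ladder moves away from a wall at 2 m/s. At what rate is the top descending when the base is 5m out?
2√3/3 ≈ 1.155 m/s

x² + y² = 10²
2x·dx/dt + 2y·dy/dt = 0
dy/dt = -x/y · dx/dt = -5/(5√3) · 2 = -2√3/3 m/s
The top is descending at 2√3/3 ≈ 1.155 m/s.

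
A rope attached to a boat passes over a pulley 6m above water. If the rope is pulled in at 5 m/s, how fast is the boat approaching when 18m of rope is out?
15√2/4 ≈ 5.303 m/s

rope² = x² + 6²
x = √(18² - 6²) = 12√2
dx/dt = (rope/x) · d(rope)/dt = (18/(12√2)) · (-5) = -15√2/4 m/s
The boat approaches at 15√2/4 ≈ 5.303 m/s.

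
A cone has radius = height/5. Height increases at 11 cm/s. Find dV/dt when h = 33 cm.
11979π/25 cm³/s

V = (1/3)π(h/5)²h = πh³/75
dV/dt = πh²/25 · 11
At h = 33: dV/dt = 11979π/25 cm³/s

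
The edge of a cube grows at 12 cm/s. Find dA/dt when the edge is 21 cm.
3024 cm²/s

A = 6s²
dA/dt = 12s · ds/dt = 12·21·12 = 3024 cm²/s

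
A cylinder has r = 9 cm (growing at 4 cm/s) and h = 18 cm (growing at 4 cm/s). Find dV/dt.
1620π cm³/s

V = πr²h
dV/dt = 2πrh·dr/dt + πr²·dh/dt
= 2π(9)(18)(4) + π(9)²(4)
= 1620π cm³/s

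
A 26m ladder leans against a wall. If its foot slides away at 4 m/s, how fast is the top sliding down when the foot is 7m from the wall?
28√627/627 ≈ 1.118 m/s

x² + y² = 26²
2x·dx/dt + 2y·dy/dt = 0
dy/dt = -x/y · dx/dt = -7/√627 · 4 = -28√627/627 m/s
The top is descending at 28√627/627 ≈ 1.118 m/s.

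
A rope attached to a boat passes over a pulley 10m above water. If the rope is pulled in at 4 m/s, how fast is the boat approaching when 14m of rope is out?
7√6/3 ≈ 5.715 m/s

rope² = x² + 10²
x = √(14² - 10²) = 4√6
dx/dt = (rope/x) · d(rope)/dt = (14/(4√6)) · (-4) = -7√6/3 m/s
The boat approaches at 7√6/3 ≈ 5.715 m/s.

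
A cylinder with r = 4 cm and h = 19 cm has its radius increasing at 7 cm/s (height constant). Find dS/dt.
378π cm²/s

S = 2πrh + 2πr² (lateral + bases)
dS/dt = (2πh + 4πr)·dr/dt = (2π·19 + 4π·4)·7
= 378π cm²/s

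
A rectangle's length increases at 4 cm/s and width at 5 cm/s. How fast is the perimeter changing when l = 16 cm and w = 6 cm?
18 cm/s

P = 2(l + w)
dP/dt = 2(dl/dt + dw/dt) = 2(4 + 5) = 18 cm/s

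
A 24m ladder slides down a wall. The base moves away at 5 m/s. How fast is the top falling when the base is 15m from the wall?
25√39/39 ≈ 4.003 m/s

x² + y² = 24²
2x·dx/dt + 2y·dy/dt = 0
dy/dt = -x/y · dx/dt = -15/(3√39) · 5 = -25√39/39 m/s
The top is descending at 25√39/39 ≈ 4.003 m/s.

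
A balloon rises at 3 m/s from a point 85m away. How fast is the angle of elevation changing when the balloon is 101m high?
0.014633 rad/s

tan(θ) = y/85
sec²(θ) · dθ/dt = (1/85) · dy/dt
dθ/dt = cos²(θ)/85 · 3 = 85/(85² + 101²) · 3
dθ/dt = 0.014633 rad/s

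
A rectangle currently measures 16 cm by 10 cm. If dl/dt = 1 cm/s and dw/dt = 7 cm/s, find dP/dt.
16 cm/s

P = 2(l + w)
dP/dt = 2(dl/dt + dw/dt) = 2(1 + 7) = 16 cm/s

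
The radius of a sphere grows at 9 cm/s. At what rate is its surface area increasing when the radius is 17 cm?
1224π cm²/s

S = 4πr²
dS/dt = dS/dr · dr/dt = 8πr · 9
At r = 17: dS/dt = 1224π cm²/s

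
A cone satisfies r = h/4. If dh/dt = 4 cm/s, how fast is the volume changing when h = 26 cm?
169π cm³/s

V = (1/3)π(h/4)²h = πh³/48
dV/dt = πh²/16 · 4
At h = 26: dV/dt = 169π cm³/s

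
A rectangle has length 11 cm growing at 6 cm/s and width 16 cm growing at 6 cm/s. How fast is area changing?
162 cm²/s

A = lw
dA/dt = w·dl/dt + l·dw/dt = 16·6 + 11·6 = 162 cm²/s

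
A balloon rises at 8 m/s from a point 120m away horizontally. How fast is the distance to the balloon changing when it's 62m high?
248√4561/4561 ≈ 3.672 m/s

z² = 120² + y²
z = √(120² + 62²) = 2√4561
dz/dt = y/z · dy/dt = 62/(2√4561) · 8 = 248√4561/4561 ≈ 3.672 m/s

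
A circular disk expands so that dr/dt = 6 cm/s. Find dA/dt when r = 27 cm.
324π cm²/s

A = πr²
dA/dt = 2πr · dr/dt = 2π(27)(6) = 324π cm²/s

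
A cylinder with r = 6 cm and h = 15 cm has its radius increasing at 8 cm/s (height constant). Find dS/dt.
432π cm²/s

S = 2πrh + 2πr² (lateral + bases)
dS/dt = (2πh + 4πr)·dr/dt = (2π·15 + 4π·6)·8
= 432π cm²/s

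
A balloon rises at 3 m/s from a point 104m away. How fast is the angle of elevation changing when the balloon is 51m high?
0.023254 rad/s

tan(θ) = y/104
sec²(θ) · dθ/dt = (1/104) · dy/dt
dθ/dt = cos²(θ)/104 · 3 = 104/(104² + 51²) · 3
dθ/dt = 0.023254 rad/s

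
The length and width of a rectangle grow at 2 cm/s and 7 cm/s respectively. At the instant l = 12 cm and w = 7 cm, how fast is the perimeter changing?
18 cm/s

P = 2(l + w)
dP/dt = 2(dl/dt + dw/dt) = 2(2 + 7) = 18 cm/s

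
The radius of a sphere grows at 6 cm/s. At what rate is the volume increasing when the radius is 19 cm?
8664π cm³/s

V = (4/3)πr³
dV/dt = dV/dr · dr/dt = 4πr² · 6
At r = 19: dV/dt = 8664π cm³/s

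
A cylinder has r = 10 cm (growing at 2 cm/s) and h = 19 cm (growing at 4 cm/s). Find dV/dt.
1160π cm³/s

V = πr²h
dV/dt = 2πrh·dr/dt + πr²·dh/dt
= 2π(10)(19)(2) + π(10)²(4)
= 1160π cm³/s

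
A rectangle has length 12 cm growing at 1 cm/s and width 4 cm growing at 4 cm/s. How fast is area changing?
52 cm²/s

A = lw
dA/dt = w·dl/dt + l·dw/dt = 4·1 + 12·4 = 52 cm²/s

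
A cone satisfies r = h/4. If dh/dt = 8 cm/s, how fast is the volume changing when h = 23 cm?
529π/2 cm³/s

V = (1/3)π(h/4)²h = πh³/48
dV/dt = πh²/16 · 8
At h = 23: dV/dt = 529π/2 cm³/s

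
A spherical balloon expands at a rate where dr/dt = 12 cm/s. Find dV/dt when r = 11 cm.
5808π cm³/s

V = (4/3)πr³
dV/dt = dV/dr · dr/dt = 4πr² · 12
At r = 11: dV/dt = 5808π cm³/s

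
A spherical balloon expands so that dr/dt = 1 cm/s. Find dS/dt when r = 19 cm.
152π cm²/s

S = 4πr²
dS/dt = dS/dr · dr/dt = 8πr · 1
At r = 19: dS/dt = 152π cm²/s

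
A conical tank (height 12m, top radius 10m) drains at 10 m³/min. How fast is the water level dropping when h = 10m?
18/(125π) ≈ 0.04584 m/min

r/h = 10/12, so r = (5/6)h
V = (1/3)πr²h = (1/3)π((5/6)h)²h = (25/108)πh³
dV/dh = (25/36)πh²
dh/dt = (dV/dt)/(dV/dh) = -10/((25/36)π·10²) = -18/(125π) m/min
The level is dropping at 18/(125π) ≈ 0.04584 m/min.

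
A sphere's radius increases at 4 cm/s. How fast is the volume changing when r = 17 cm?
4624π cm³/s

V = (4/3)πr³
dV/dt = dV/dr · dr/dt = 4πr² · 4
At r = 17: dV/dt = 4624π cm³/s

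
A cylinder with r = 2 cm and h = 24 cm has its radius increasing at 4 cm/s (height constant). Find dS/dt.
224π cm²/s

S = 2πrh + 2πr² (lateral + bases)
dS/dt = (2πh + 4πr)·dr/dt = (2π·24 + 4π·2)·4
= 224π cm²/s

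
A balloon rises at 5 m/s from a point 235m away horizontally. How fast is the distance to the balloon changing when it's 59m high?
295√58706/58706 ≈ 1.218 m/s

z² = 235² + y²
z = √(235² + 59²) = √58706
dz/dt = y/z · dy/dt = 59/√58706 · 5 = 295√58706/58706 ≈ 1.218 m/s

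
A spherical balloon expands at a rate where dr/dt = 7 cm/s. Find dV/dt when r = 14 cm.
5488π cm³/s

V = (4/3)πr³
dV/dt = dV/dr · dr/dt = 4πr² · 7
At r = 14: dV/dt = 5488π cm³/s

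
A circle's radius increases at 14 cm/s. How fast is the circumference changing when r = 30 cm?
28π cm/s

C = 2πr
dC/dt = 2π · dr/dt = 2π · 14 = 28π cm/s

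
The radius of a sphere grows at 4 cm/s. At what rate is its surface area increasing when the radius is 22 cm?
704π cm²/s

S = 4πr²
dS/dt = dS/dr · dr/dt = 8πr · 4
At r = 22: dS/dt = 704π cm²/s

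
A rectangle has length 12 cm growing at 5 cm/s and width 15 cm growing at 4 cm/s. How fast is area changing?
123 cm²/s

A = lw
dA/dt = w·dl/dt + l·dw/dt = 15·5 + 12·4 = 123 cm²/s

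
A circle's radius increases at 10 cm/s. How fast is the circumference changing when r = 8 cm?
20π cm/s

C = 2πr
dC/dt = 2π · dr/dt = 2π · 10 = 20π cm/s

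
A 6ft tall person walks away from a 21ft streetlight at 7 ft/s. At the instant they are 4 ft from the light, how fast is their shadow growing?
14/5 ft/s

By similar triangles: 21/(x+s) = 6/s
Solving: s = 6x/15
ds/dt = 6/15 · dx/dt = 2/5 · 7 = 14/5 ft/s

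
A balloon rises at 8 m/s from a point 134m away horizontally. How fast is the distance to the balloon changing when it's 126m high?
252√8458/4229 ≈ 5.48 m/s

z² = 134² + y²
z = √(134² + 126²) = 2√8458
dz/dt = y/z · dy/dt = 126/(2√8458) · 8 = 252√8458/4229 ≈ 5.48 m/s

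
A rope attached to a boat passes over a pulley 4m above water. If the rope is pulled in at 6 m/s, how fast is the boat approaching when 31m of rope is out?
62√105/105 ≈ 6.051 m/s

rope² = x² + 4²
x = √(31² - 4²) = 3√105
dx/dt = (rope/x) · d(rope)/dt = (31/(3√105)) · (-6) = -62√105/105 m/s
The boat approaches at 62√105/105 ≈ 6.051 m/s.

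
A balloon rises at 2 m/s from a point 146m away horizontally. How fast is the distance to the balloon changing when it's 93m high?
186√29965/29965 ≈ 1.074 m/s

z² = 146² + y²
z = √(146² + 93²) = √29965
dz/dt = y/z · dy/dt = 93/√29965 · 2 = 186√29965/29965 ≈ 1.074 m/s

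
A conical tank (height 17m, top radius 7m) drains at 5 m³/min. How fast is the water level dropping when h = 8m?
1445/(3136π) ≈ 0.1467 m/min

r/h = 7/17, so r = (7/17)h
V = (1/3)πr²h = (1/3)π((7/17)h)²h = (49/867)πh³
dV/dh = (49/289)πh²
dh/dt = (dV/dt)/(dV/dh) = -5/((49/289)π·8²) = -1445/(3136π) m/min
The level is dropping at 1445/(3136π) ≈ 0.1467 m/min.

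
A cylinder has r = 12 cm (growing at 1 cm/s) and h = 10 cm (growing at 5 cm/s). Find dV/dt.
960π cm³/s

V = πr²h
dV/dt = 2πrh·dr/dt + πr²·dh/dt
= 2π(12)(10)(1) + π(12)²(5)
= 960π cm³/s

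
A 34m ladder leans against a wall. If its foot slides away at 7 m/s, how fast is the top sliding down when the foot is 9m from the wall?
63√43/215 ≈ 1.921 m/s

x² + y² = 34²
2x·dx/dt + 2y·dy/dt = 0
dy/dt = -x/y · dx/dt = -9/(5√43) · 7 = -63√43/215 m/s
The top is descending at 63√43/215 ≈ 1.921 m/s.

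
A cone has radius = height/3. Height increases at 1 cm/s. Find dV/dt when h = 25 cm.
625π/9 cm³/s

V = (1/3)π(h/3)²h = πh³/27
dV/dt = πh²/9 · 1
At h = 25: dV/dt = 625π/9 cm³/s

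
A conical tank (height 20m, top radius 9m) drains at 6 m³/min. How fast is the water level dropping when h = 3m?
800/(243π) ≈ 1.048 m/min

r/h = 9/20, so r = (9/20)h
V = (1/3)πr²h = (1/3)π((9/20)h)²h = (27/400)πh³
dV/dh = (81/400)πh²
dh/dt = (dV/dt)/(dV/dh) = -6/((81/400)π·3²) = -800/(243π) m/min
The level is dropping at 800/(243π) ≈ 1.048 m/min.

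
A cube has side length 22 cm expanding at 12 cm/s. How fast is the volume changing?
17424 cm³/s

V = s³
dV/dt = 3s² · ds/dt = 3·22²·12 = 17424 cm³/s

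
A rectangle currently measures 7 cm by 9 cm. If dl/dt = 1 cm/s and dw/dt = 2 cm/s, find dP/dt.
6 cm/s

P = 2(l + w)
dP/dt = 2(dl/dt + dw/dt) = 2(1 + 2) = 6 cm/s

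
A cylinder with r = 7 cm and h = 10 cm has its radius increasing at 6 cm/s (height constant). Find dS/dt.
288π cm²/s

S = 2πrh + 2πr² (lateral + bases)
dS/dt = (2πh + 4πr)·dr/dt = (2π·10 + 4π·7)·6
= 288π cm²/s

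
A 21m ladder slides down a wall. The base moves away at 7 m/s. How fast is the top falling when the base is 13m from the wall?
91√17/68 ≈ 5.518 m/s

x² + y² = 21²
2x·dx/dt + 2y·dy/dt = 0
dy/dt = -x/y · dx/dt = -13/(4√17) · 7 = -91√17/68 m/s
The top is descending at 91√17/68 ≈ 5.518 m/s.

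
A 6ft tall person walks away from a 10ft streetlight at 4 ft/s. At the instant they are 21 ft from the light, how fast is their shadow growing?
6 ft/s

By similar triangles: 10/(x+s) = 6/s
Solving: s = 6x/4
ds/dt = 6/4 · dx/dt = 3/2 · 4 = 6 ft/s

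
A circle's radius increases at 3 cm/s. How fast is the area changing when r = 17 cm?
102π cm²/s

A = πr²
dA/dt = 2πr · dr/dt = 2π(17)(3) = 102π cm²/s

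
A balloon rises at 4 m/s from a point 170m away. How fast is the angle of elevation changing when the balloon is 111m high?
0.016496 rad/s

tan(θ) = y/170
sec²(θ) · dθ/dt = (1/170) · dy/dt
dθ/dt = cos²(θ)/170 · 4 = 170/(170² + 111²) · 4
dθ/dt = 0.016496 rad/s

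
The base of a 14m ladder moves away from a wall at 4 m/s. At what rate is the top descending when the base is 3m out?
12√187/187 ≈ 0.8775 m/s

x² + y² = 14²
2x·dx/dt + 2y·dy/dt = 0
dy/dt = -x/y · dx/dt = -3/√187 · 4 = -12√187/187 m/s
The top is descending at 12√187/187 ≈ 0.8775 m/s.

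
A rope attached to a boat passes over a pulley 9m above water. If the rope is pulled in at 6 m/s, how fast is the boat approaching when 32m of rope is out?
192√943/943 ≈ 6.252 m/s

rope² = x² + 9²
x = √(32² - 9²) = √943
dx/dt = (rope/x) · d(rope)/dt = (32/√943) · (-6) = -192√943/943 m/s
The boat approaches at 192√943/943 ≈ 6.252 m/s.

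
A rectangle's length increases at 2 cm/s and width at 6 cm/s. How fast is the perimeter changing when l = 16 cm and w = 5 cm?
16 cm/s

P = 2(l + w)
dP/dt = 2(dl/dt + dw/dt) = 2(2 + 6) = 16 cm/s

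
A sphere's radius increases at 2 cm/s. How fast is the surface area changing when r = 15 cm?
240π cm²/s

S = 4πr²
dS/dt = dS/dr · dr/dt = 8πr · 2
At r = 15: dS/dt = 240π cm²/s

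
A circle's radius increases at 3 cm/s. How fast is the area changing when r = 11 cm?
66π cm²/s

A = πr²
dA/dt = 2πr · dr/dt = 2π(11)(3) = 66π cm²/s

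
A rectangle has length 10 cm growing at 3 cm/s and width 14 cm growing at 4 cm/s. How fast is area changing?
82 cm²/s

A = lw
dA/dt = w·dl/dt + l·dw/dt = 14·3 + 10·4 = 82 cm²/s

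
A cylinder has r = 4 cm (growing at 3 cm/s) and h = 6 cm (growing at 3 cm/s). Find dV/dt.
192π cm³/s

V = πr²h
dV/dt = 2πrh·dr/dt + πr²·dh/dt
= 2π(4)(6)(3) + π(4)²(3)
= 192π cm³/s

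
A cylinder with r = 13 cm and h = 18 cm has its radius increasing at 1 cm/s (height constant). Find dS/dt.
88π cm²/s

S = 2πrh + 2πr² (lateral + bases)
dS/dt = (2πh + 4πr)·dr/dt = (2π·18 + 4π·13)·1
= 88π cm²/s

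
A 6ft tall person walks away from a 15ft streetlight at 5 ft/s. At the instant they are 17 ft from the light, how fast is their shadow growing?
10/3 ft/s

By similar triangles: 15/(x+s) = 6/s
Solving: s = 6x/9
ds/dt = 6/9 · dx/dt = 2/3 · 5 = 10/3 ft/s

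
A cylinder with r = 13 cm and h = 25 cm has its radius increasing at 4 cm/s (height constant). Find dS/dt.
408π cm²/s

S = 2πrh + 2πr² (lateral + bases)
dS/dt = (2πh + 4πr)·dr/dt = (2π·25 + 4π·13)·4
= 408π cm²/s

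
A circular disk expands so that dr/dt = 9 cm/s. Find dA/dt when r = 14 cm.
252π cm²/s

A = πr²
dA/dt = 2πr · dr/dt = 2π(14)(9) = 252π cm²/s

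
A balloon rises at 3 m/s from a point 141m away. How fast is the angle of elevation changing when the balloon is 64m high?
0.017642 rad/s

tan(θ) = y/141
sec²(θ) · dθ/dt = (1/141) · dy/dt
dθ/dt = cos²(θ)/141 · 3 = 141/(141² + 64²) · 3
dθ/dt = 0.017642 rad/s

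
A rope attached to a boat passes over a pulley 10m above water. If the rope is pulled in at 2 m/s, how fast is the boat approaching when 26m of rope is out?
13/6 ≈ 2.167 m/s

rope² = x² + 10²
x = √(26² - 10²) = 24
dx/dt = (rope/x) · d(rope)/dt = (26/24) · (-2) = -13/6 m/s
The boat approaches at 13/6 ≈ 2.167 m/s.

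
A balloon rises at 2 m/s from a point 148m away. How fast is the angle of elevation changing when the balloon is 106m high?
0.008932 rad/s

tan(θ) = y/148
sec²(θ) · dθ/dt = (1/148) · dy/dt
dθ/dt = cos²(θ)/148 · 2 = 148/(148² + 106²) · 2
dθ/dt = 0.008932 rad/s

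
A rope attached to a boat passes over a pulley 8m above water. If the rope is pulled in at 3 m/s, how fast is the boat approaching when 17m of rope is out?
17/5 = 3.4 m/s

rope² = x² + 8²
x = √(17² - 8²) = 15
dx/dt = (rope/x) · d(rope)/dt = (17/15) · (-3) = -17/5 m/s
The boat approaches at 17/5 = 3.4 m/s.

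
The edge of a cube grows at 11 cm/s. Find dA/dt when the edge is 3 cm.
396 cm²/s

A = 6s²
dA/dt = 12s · ds/dt = 12·3·11 = 396 cm²/s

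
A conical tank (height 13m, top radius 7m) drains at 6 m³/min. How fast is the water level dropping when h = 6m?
169/(294π) ≈ 0.183 m/min

r/h = 7/13, so r = (7/13)h
V = (1/3)πr²h = (1/3)π((7/13)h)²h = (49/507)πh³
dV/dh = (49/169)πh²
dh/dt = (dV/dt)/(dV/dh) = -6/((49/169)π·6²) = -169/(294π) m/min
The level is dropping at 169/(294π) ≈ 0.183 m/min.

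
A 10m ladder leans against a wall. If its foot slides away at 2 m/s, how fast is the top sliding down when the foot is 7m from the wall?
14√51/51 ≈ 1.96 m/s

x² + y² = 10²
2x·dx/dt + 2y·dy/dt = 0
dy/dt = -x/y · dx/dt = -7/√51 · 2 = -14√51/51 m/s
The top is descending at 14√51/51 ≈ 1.96 m/s.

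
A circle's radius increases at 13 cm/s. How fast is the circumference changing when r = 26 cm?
26π cm/s

C = 2πr
dC/dt = 2π · dr/dt = 2π · 13 = 26π cm/s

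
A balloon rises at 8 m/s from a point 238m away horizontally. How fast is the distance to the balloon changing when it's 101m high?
808√66845/66845 ≈ 3.125 m/s

z² = 238² + y²
z = √(238² + 101²) = √66845
dz/dt = y/z · dy/dt = 101/√66845 · 8 = 808√66845/66845 ≈ 3.125 m/s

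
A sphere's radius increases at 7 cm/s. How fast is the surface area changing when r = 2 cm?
112π cm²/s

S = 4πr²
dS/dt = dS/dr · dr/dt = 8πr · 7
At r = 2: dS/dt = 112π cm²/s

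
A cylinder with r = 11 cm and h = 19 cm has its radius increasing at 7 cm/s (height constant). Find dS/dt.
574π cm²/s

S = 2πrh + 2πr² (lateral + bases)
dS/dt = (2πh + 4πr)·dr/dt = (2π·19 + 4π·11)·7
= 574π cm²/s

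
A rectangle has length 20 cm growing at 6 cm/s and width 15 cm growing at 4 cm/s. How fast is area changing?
170 cm²/s

A = lw
dA/dt = w·dl/dt + l·dw/dt = 15·6 + 20·4 = 170 cm²/s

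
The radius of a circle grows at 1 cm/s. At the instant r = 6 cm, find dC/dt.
2π cm/s

C = 2πr
dC/dt = 2π · dr/dt = 2π · 1 = 2π cm/s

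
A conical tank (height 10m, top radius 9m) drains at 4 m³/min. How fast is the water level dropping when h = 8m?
25/(324π) ≈ 0.02456 m/min

r/h = 9/10, so r = (9/10)h
V = (1/3)πr²h = (1/3)π((9/10)h)²h = (27/100)πh³
dV/dh = (81/100)πh²
dh/dt = (dV/dt)/(dV/dh) = -4/((81/100)π·8²) = -25/(324π) m/min
The level is dropping at 25/(324π) ≈ 0.02456 m/min.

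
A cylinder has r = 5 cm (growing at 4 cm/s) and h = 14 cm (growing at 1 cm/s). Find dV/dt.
585π cm³/s

V = πr²h
dV/dt = 2πrh·dr/dt + πr²·dh/dt
= 2π(5)(14)(4) + π(5)²(1)
= 585π cm³/s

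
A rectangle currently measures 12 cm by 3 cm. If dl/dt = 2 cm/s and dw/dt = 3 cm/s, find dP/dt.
10 cm/s

P = 2(l + w)
dP/dt = 2(dl/dt + dw/dt) = 2(2 + 3) = 10 cm/s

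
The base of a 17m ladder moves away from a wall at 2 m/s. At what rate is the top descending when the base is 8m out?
16/15 ≈ 1.067 m/s

x² + y² = 17²
2x·dx/dt + 2y·dy/dt = 0
dy/dt = -x/y · dx/dt = -8/15 · 2 = -16/15 m/s
The top is descending at 16/15 ≈ 1.067 m/s.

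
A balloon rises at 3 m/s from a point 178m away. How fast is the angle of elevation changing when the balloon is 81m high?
0.013963 rad/s

tan(θ) = y/178
sec²(θ) · dθ/dt = (1/178) · dy/dt
dθ/dt = cos²(θ)/178 · 3 = 178/(178² + 81²) · 3
dθ/dt = 0.013963 rad/s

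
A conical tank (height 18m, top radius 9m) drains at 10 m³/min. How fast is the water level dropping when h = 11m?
40/(121π) ≈ 0.1052 m/min

r/h = 9/18, so r = (1/2)h
V = (1/3)πr²h = (1/3)π((1/2)h)²h = (1/12)πh³
dV/dh = (1/4)πh²
dh/dt = (dV/dt)/(dV/dh) = -10/((1/4)π·11²) = -40/(121π) m/min
The level is dropping at 40/(121π) ≈ 0.1052 m/min.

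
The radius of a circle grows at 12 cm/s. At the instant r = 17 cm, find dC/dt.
24π cm/s

C = 2πr
dC/dt = 2π · dr/dt = 2π · 12 = 24π cm/s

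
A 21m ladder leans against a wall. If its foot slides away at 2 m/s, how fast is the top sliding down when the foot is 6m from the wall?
4√5/15 ≈ 0.5963 m/s

x² + y² = 21²
2x·dx/dt + 2y·dy/dt = 0
dy/dt = -x/y · dx/dt = -6/(9√5) · 2 = -4√5/15 m/s
The top is descending at 4√5/15 ≈ 0.5963 m/s.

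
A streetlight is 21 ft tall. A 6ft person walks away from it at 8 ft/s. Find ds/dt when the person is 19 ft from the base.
16/5 ft/s

By similar triangles: 21/(x+s) = 6/s
Solving: s = 6x/15
ds/dt = 6/15 · dx/dt = 2/5 · 8 = 16/5 ft/s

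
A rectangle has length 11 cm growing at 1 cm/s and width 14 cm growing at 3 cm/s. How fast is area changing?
47 cm²/s

A = lw
dA/dt = w·dl/dt + l·dw/dt = 14·1 + 11·3 = 47 cm²/s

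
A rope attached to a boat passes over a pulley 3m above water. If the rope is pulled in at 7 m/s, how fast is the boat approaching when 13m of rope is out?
91√10/40 ≈ 7.194 m/s

rope² = x² + 3²
x = √(13² - 3²) = 4√10
dx/dt = (rope/x) · d(rope)/dt = (13/(4√10)) · (-7) = -91√10/40 m/s
The boat approaches at 91√10/40 ≈ 7.194 m/s.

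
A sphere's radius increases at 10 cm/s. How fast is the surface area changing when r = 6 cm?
480π cm²/s

S = 4πr²
dS/dt = dS/dr · dr/dt = 8πr · 10
At r = 6: dS/dt = 480π cm²/s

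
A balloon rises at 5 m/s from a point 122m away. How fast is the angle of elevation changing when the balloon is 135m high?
0.018424 rad/s

tan(θ) = y/122
sec²(θ) · dθ/dt = (1/122) · dy/dt
dθ/dt = cos²(θ)/122 · 5 = 122/(122² + 135²) · 5
dθ/dt = 0.018424 rad/s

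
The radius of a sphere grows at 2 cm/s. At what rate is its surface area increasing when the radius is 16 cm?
256π cm²/s

S = 4πr²
dS/dt = dS/dr · dr/dt = 8πr · 2
At r = 16: dS/dt = 256π cm²/s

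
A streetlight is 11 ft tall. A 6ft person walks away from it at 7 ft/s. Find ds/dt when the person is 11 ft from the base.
42/5 ft/s

By similar triangles: 11/(x+s) = 6/s
Solving: s = 6x/5
ds/dt = 6/5 · dx/dt = 6/5 · 7 = 42/5 ft/s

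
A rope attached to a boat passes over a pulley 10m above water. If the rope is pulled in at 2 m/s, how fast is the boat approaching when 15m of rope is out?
6√5/5 ≈ 2.683 m/s

rope² = x² + 10²
x = √(15² - 10²) = 5√5
dx/dt = (rope/x) · d(rope)/dt = (15/(5√5)) · (-2) = -6√5/5 m/s
The boat approaches at 6√5/5 ≈ 2.683 m/s.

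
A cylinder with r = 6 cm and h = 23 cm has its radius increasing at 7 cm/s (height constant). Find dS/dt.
490π cm²/s

S = 2πrh + 2πr² (lateral + bases)
dS/dt = (2πh + 4πr)·dr/dt = (2π·23 + 4π·6)·7
= 490π cm²/s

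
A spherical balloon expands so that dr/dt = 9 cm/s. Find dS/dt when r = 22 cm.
1584π cm²/s

S = 4πr²
dS/dt = dS/dr · dr/dt = 8πr · 9
At r = 22: dS/dt = 1584π cm²/s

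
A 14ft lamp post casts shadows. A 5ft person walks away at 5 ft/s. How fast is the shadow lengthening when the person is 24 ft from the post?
25/9 ft/s

By similar triangles: 14/(x+s) = 5/s
Solving: s = 5x/9
ds/dt = 5/9 · dx/dt = 5/9 · 5 = 25/9 ft/s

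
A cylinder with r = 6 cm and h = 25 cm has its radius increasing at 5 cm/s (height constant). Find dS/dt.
370π cm²/s

S = 2πrh + 2πr² (lateral + bases)
dS/dt = (2πh + 4πr)·dr/dt = (2π·25 + 4π·6)·5
= 370π cm²/s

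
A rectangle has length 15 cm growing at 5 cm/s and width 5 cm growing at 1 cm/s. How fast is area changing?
40 cm²/s

A = lw
dA/dt = w·dl/dt + l·dw/dt = 5·5 + 15·1 = 40 cm²/s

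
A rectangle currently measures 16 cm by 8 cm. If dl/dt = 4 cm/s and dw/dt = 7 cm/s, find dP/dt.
22 cm/s

P = 2(l + w)
dP/dt = 2(dl/dt + dw/dt) = 2(4 + 7) = 22 cm/s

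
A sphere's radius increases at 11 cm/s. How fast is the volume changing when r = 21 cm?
19404π cm³/s

V = (4/3)πr³
dV/dt = dV/dr · dr/dt = 4πr² · 11
At r = 21: dV/dt = 19404π cm³/s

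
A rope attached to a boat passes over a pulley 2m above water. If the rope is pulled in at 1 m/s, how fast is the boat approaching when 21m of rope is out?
21√437/437 ≈ 1.005 m/s

rope² = x² + 2²
x = √(21² - 2²) = √437
dx/dt = (rope/x) · d(rope)/dt = (21/√437) · (-1) = -21√437/437 m/s
The boat approaches at 21√437/437 ≈ 1.005 m/s.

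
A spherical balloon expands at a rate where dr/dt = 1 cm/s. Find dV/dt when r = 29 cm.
3364π cm³/s

V = (4/3)πr³
dV/dt = dV/dr · dr/dt = 4πr² · 1
At r = 29: dV/dt = 3364π cm³/s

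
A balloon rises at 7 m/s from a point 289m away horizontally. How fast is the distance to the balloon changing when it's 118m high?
826√97445/97445 ≈ 2.646 m/s

z² = 289² + y²
z = √(289² + 118²) = √97445
dz/dt = y/z · dy/dt = 118/√97445 · 7 = 826√97445/97445 ≈ 2.646 m/s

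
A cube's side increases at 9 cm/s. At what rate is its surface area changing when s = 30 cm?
3240 cm²/s

A = 6s²
dA/dt = 12s · ds/dt = 12·30·9 = 3240 cm²/s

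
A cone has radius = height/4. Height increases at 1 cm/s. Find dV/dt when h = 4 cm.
π cm³/s

V = (1/3)π(h/4)²h = πh³/48
dV/dt = πh²/16 · 1
At h = 4: dV/dt = π cm³/s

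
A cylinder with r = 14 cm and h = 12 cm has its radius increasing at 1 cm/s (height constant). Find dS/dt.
80π cm²/s

S = 2πrh + 2πr² (lateral + bases)
dS/dt = (2πh + 4πr)·dr/dt = (2π·12 + 4π·14)·1
= 80π cm²/s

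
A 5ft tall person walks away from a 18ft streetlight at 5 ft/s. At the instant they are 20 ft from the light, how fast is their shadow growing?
25/13 ft/s

By similar triangles: 18/(x+s) = 5/s
Solving: s = 5x/13
ds/dt = 5/13 · dx/dt = 5/13 · 5 = 25/13 ft/s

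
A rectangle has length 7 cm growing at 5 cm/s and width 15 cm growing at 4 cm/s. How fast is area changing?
103 cm²/s

A = lw
dA/dt = w·dl/dt + l·dw/dt = 15·5 + 7·4 = 103 cm²/s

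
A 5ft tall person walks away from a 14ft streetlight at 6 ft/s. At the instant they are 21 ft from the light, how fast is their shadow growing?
10/3 ft/s

By similar triangles: 14/(x+s) = 5/s
Solving: s = 5x/9
ds/dt = 5/9 · dx/dt = 5/9 · 6 = 10/3 ft/s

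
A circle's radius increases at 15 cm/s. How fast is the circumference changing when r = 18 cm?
30π cm/s

C = 2πr
dC/dt = 2π · dr/dt = 2π · 15 = 30π cm/s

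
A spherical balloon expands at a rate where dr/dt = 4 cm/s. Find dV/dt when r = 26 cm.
10816π cm³/s

V = (4/3)πr³
dV/dt = dV/dr · dr/dt = 4πr² · 4
At r = 26: dV/dt = 10816π cm³/s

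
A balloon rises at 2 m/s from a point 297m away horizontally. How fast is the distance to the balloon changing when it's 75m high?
25√10426/5213 ≈ 0.4897 m/s

z² = 297² + y²
z = √(297² + 75²) = 3√10426
dz/dt = y/z · dy/dt = 75/(3√10426) · 2 = 25√10426/5213 ≈ 0.4897 m/s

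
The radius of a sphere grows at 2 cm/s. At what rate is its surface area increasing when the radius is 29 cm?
464π cm²/s

S = 4πr²
dS/dt = dS/dr · dr/dt = 8πr · 2
At r = 29: dS/dt = 464π cm²/s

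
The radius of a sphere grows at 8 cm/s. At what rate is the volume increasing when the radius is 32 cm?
32768π cm³/s

V = (4/3)πr³
dV/dt = dV/dr · dr/dt = 4πr² · 8
At r = 32: dV/dt = 32768π cm³/s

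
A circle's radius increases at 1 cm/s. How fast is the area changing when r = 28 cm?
56π cm²/s

A = πr²
dA/dt = 2πr · dr/dt = 2π(28)(1) = 56π cm²/s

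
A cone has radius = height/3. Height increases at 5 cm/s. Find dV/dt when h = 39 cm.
845π cm³/s

V = (1/3)π(h/3)²h = πh³/27
dV/dt = πh²/9 · 5
At h = 39: dV/dt = 845π cm³/s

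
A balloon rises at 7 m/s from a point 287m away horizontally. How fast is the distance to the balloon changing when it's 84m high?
84√73/365 ≈ 1.966 m/s

z² = 287² + y²
z = √(287² + 84²) = 35√73
dz/dt = y/z · dy/dt = 84/(35√73) · 7 = 84√73/365 ≈ 1.966 m/s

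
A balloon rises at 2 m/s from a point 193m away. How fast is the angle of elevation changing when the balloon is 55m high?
0.009584 rad/s

tan(θ) = y/193
sec²(θ) · dθ/dt = (1/193) · dy/dt
dθ/dt = cos²(θ)/193 · 2 = 193/(193² + 55²) · 2
dθ/dt = 0.009584 rad/s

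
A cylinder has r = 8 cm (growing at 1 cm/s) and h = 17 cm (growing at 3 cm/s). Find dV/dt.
464π cm³/s

V = πr²h
dV/dt = 2πrh·dr/dt + πr²·dh/dt
= 2π(8)(17)(1) + π(8)²(3)
= 464π cm³/s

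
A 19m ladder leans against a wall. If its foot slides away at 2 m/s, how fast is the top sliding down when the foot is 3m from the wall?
3√22/44 ≈ 0.3198 m/s

x² + y² = 19²
2x·dx/dt + 2y·dy/dt = 0
dy/dt = -x/y · dx/dt = -3/(4√22) · 2 = -3√22/44 m/s
The top is descending at 3√22/44 ≈ 0.3198 m/s.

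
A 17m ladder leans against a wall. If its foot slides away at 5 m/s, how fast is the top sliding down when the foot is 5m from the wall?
25√66/132 ≈ 1.539 m/s

x² + y² = 17²
2x·dx/dt + 2y·dy/dt = 0
dy/dt = -x/y · dx/dt = -5/(2√66) · 5 = -25√66/132 m/s
The top is descending at 25√66/132 ≈ 1.539 m/s.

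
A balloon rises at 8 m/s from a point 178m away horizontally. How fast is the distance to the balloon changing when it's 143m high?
1144√52133/52133 ≈ 5.01 m/s

z² = 178² + y²
z = √(178² + 143²) = √52133
dz/dt = y/z · dy/dt = 143/√52133 · 8 = 1144√52133/52133 ≈ 5.01 m/s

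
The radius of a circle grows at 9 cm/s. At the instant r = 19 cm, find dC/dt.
18π cm/s

C = 2πr
dC/dt = 2π · dr/dt = 2π · 9 = 18π cm/s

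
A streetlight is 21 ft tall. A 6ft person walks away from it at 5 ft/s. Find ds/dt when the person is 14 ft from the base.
2 ft/s

By similar triangles: 21/(x+s) = 6/s
Solving: s = 6x/15
ds/dt = 6/15 · dx/dt = 2/5 · 5 = 2 ft/s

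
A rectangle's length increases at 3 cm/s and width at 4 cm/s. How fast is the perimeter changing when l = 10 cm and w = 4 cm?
14 cm/s

P = 2(l + w)
dP/dt = 2(dl/dt + dw/dt) = 2(3 + 4) = 14 cm/s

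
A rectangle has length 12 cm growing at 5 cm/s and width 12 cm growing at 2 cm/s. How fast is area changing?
84 cm²/s

A = lw
dA/dt = w·dl/dt + l·dw/dt = 12·5 + 12·2 = 84 cm²/s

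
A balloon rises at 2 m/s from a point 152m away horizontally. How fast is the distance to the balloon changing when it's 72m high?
9√442/221 ≈ 0.8562 m/s

z² = 152² + y²
z = √(152² + 72²) = 8√442
dz/dt = y/z · dy/dt = 72/(8√442) · 2 = 9√442/221 ≈ 0.8562 m/s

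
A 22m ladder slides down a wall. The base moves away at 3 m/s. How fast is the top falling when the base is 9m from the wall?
27√403/403 ≈ 1.345 m/s

x² + y² = 22²
2x·dx/dt + 2y·dy/dt = 0
dy/dt = -x/y · dx/dt = -9/√403 · 3 = -27√403/403 m/s
The top is descending at 27√403/403 ≈ 1.345 m/s.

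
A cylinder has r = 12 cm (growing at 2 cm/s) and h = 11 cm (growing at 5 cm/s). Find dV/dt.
1248π cm³/s

V = πr²h
dV/dt = 2πrh·dr/dt + πr²·dh/dt
= 2π(12)(11)(2) + π(12)²(5)
= 1248π cm³/s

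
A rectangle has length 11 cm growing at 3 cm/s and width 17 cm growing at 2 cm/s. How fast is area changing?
73 cm²/s

A = lw
dA/dt = w·dl/dt + l·dw/dt = 17·3 + 11·2 = 73 cm²/s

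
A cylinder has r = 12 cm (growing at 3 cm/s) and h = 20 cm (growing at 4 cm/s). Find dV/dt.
2016π cm³/s

V = πr²h
dV/dt = 2πrh·dr/dt + πr²·dh/dt
= 2π(12)(20)(3) + π(12)²(4)
= 2016π cm³/s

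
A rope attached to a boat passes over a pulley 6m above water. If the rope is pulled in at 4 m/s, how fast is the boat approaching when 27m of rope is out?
36√77/77 ≈ 4.103 m/s

rope² = x² + 6²
x = √(27² - 6²) = 3√77
dx/dt = (rope/x) · d(rope)/dt = (27/(3√77)) · (-4) = -36√77/77 m/s
The boat approaches at 36√77/77 ≈ 4.103 m/s.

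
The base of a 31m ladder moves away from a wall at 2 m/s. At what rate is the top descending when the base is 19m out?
19√6/30 ≈ 1.551 m/s

x² + y² = 31²
2x·dx/dt + 2y·dy/dt = 0
dy/dt = -x/y · dx/dt = -19/(10√6) · 2 = -19√6/30 m/s
The top is descending at 19√6/30 ≈ 1.551 m/s.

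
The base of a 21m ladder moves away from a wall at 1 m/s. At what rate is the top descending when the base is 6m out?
2√5/15 ≈ 0.2981 m/s

x² + y² = 21²
2x·dx/dt + 2y·dy/dt = 0
dy/dt = -x/y · dx/dt = -6/(9√5) · 1 = -2√5/15 m/s
The top is descending at 2√5/15 ≈ 0.2981 m/s.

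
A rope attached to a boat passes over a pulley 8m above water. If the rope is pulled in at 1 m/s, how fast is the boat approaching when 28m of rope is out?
7√5/15 ≈ 1.043 m/s

rope² = x² + 8²
x = √(28² - 8²) = 12√5
dx/dt = (rope/x) · d(rope)/dt = (28/(12√5)) · (-1) = -7√5/15 m/s
The boat approaches at 7√5/15 ≈ 1.043 m/s.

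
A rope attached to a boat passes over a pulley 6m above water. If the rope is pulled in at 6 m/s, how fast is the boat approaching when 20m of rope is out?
60√91/91 ≈ 6.29 m/s

rope² = x² + 6²
x = √(20² - 6²) = 2√91
dx/dt = (rope/x) · d(rope)/dt = (20/(2√91)) · (-6) = -60√91/91 m/s
The boat approaches at 60√91/91 ≈ 6.29 m/s.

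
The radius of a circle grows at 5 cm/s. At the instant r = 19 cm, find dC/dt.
10π cm/s

C = 2πr
dC/dt = 2π · dr/dt = 2π · 5 = 10π cm/s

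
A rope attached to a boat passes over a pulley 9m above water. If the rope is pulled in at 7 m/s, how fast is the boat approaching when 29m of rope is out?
203√190/380 ≈ 7.364 m/s

rope² = x² + 9²
x = √(29² - 9²) = 2√190
dx/dt = (rope/x) · d(rope)/dt = (29/(2√190)) · (-7) = -203√190/380 m/s
The boat approaches at 203√190/380 ≈ 7.364 m/s.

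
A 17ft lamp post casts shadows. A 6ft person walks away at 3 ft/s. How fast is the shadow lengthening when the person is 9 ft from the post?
18/11 ft/s

By similar triangles: 17/(x+s) = 6/s
Solving: s = 6x/11
ds/dt = 6/11 · dx/dt = 6/11 · 3 = 18/11 ft/s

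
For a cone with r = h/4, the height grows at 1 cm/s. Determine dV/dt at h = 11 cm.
121π/16 cm³/s

V = (1/3)π(h/4)²h = πh³/48
dV/dt = πh²/16 · 1
At h = 11: dV/dt = 121π/16 cm³/s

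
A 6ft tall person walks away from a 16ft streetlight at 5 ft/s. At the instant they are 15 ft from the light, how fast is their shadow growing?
3 ft/s

By similar triangles: 16/(x+s) = 6/s
Solving: s = 6x/10
ds/dt = 6/10 · dx/dt = 3/5 · 5 = 3 ft/s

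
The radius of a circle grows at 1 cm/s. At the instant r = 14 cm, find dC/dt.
2π cm/s

C = 2πr
dC/dt = 2π · dr/dt = 2π · 1 = 2π cm/s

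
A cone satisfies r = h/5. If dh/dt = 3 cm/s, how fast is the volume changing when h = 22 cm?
1452π/25 cm³/s

V = (1/3)π(h/5)²h = πh³/75
dV/dt = πh²/25 · 3
At h = 22: dV/dt = 1452π/25 cm³/s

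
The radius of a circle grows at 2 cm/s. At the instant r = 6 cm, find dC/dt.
4π cm/s

C = 2πr
dC/dt = 2π · dr/dt = 2π · 2 = 4π cm/s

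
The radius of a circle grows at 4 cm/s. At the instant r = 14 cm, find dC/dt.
8π cm/s

C = 2πr
dC/dt = 2π · dr/dt = 2π · 4 = 8π cm/s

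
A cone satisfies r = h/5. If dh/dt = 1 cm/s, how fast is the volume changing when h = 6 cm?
36π/25 cm³/s

V = (1/3)π(h/5)²h = πh³/75
dV/dt = πh²/25 · 1
At h = 6: dV/dt = 36π/25 cm³/s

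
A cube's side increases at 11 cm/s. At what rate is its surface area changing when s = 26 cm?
3432 cm²/s

A = 6s²
dA/dt = 12s · ds/dt = 12·26·11 = 3432 cm²/s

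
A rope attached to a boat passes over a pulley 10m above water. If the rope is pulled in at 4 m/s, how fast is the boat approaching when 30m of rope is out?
3√2 ≈ 4.243 m/s

rope² = x² + 10²
x = √(30² - 10²) = 20√2
dx/dt = (rope/x) · d(rope)/dt = (30/(20√2)) · (-4) = -3√2 m/s
The boat approaches at 3√2 ≈ 4.243 m/s.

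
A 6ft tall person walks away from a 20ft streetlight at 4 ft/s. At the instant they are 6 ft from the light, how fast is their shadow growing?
12/7 ft/s

By similar triangles: 20/(x+s) = 6/s
Solving: s = 6x/14
ds/dt = 6/14 · dx/dt = 3/7 · 4 = 12/7 ft/s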